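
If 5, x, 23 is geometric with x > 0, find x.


GM = √(5×23) = √115 = 10.7238

GM = 10.7238


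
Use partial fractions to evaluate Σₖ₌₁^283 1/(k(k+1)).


1/(k(k+1)) = 1/k - 1/(k+1) (partial fractions)
Telescoping: Σ = 1 - 1/284 = 283/284

Sum = 283/284


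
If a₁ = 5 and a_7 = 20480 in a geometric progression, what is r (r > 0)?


r^(n-1) = aₙ/a₁
r^6 = 20480/5 = 4096
r = 4096^(1/6)
= ±4; taking r > 0 gives r = 4

r = 4


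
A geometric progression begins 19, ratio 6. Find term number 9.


aₙ = a₁·r^(n-1)
= 19×6^8
= 19×1679616
= 31912704

a_9 = 31912704


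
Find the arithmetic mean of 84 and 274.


AM = (84 + 274)/2 = 358/2 = 179

AM = 179


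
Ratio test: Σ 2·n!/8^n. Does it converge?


aₙ = 2·n!/8^n
a_{n+1}/aₙ = (n+1)!/8^(n+1) × 8^n/n!  (constant 2 cancels)
= (n+1)/8
L = lim(n→∞) (n+1)/8 = ∞
L > 1 → series DIVERGES

Diverges (ratio test: L = ∞ > 1)


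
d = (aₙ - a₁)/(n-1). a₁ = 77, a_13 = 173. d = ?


d = (aₙ - a₁)/(n-1)
= (173 - 77)/(13-1)
= 96/12 = 8

d = 8


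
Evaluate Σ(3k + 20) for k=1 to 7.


Σ(3k+20) = 3·Σk + 20·n
= 3·28 + 20·7
= 84 + 140 = 224

Σ = 224


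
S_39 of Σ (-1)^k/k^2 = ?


S = -1 + 1/4 - 1/9 + 1/16 - 1/25 + 1/36 - 1/49 + 1/64 ± ...
= -0.8228
(Full series converges to -π²/12 ≈ -0.8225)

S_39 = -0.8228


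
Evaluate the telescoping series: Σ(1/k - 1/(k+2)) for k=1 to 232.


Telescoping with gap 2: two head and two tail terms survive.
= (1 + 1/2) - (1/233 + 1/234)
= 3/2 - 1/233 - 1/234 = 40658/27261

Sum = 40658/27261


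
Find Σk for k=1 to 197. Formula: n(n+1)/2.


n(n+1)/2 = 197×198/2 = 39006/2 = 19503

Σk = 19503


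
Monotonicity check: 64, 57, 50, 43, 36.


Differences: -7, -7, -7, -7
All differences < 0 → strictly DECREASING

Monotonically decreasing


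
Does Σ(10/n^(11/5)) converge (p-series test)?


p-series test: Σ c/n^p converges if p > 1, diverges if p ≤ 1 (constant c > 0 doesn't affect convergence).
p = 11/5
11/5 > 1 → CONVERGES

Converges (p = 11/5 > 1)


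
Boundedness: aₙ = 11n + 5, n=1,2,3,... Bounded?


aₙ = 11n + 5 → as n→∞, aₙ→∞
No finite upper bound exists
The sequence is UNBOUNDED

Unbounded (aₙ → ∞ as n → ∞)


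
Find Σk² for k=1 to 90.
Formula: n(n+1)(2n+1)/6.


n = 90
n(n+1)(2n+1)/6 = 90×91×181/6
= 1482390/6 = 247065

Σk² = 247065


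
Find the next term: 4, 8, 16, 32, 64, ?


Pattern: powers of 2: 2ⁿ
Terms: 4, 8, 16, 32, 64
Next term = 128

Next term = 128


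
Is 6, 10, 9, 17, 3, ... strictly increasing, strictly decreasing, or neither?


Differences: 4, -1, 8, -14
Difference at position 1 is +4 (> 0) but position 2 is -1 (< 0) — sequence both rises and falls
→ NOT monotonic

Not monotonic


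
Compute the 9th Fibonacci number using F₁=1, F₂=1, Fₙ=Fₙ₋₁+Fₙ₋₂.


Fibonacci sequence: 1, 1, 2, 3, 5, 8, 13, 21, 34
F(9) = 34

F(9) = 34


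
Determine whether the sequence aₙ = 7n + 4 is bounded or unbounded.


aₙ = 7n + 4 → as n→∞, aₙ→∞
No finite upper bound exists
The sequence is UNBOUNDED

Unbounded (aₙ → ∞ as n → ∞)


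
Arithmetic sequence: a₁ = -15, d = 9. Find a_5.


aₙ = a₁ + (n-1)d
= -15 + (5-1)×9
= -15 + 36
= 21

a_5 = 21


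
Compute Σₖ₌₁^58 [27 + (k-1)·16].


aₙ = 27 + (58-1)×16 = 939
Sₙ = n(a₁+aₙ)/2 = 58×(27+939)/2
= 58×966/2 = 28014

S_58 = 28014


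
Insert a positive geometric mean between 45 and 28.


GM = √(45×28) = √1260 = 35.4965

GM = 35.4965


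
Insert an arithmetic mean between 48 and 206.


AM = (48 + 206)/2 = 254/2 = 127

AM = 127


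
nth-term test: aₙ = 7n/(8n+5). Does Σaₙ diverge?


lim(n→∞) 7n/(8n+5) = 7/8 = 7/8  (divide numerator and denominator by n)
lim aₙ = 7/8 ≠ 0 → series DIVERGES

Diverges (lim aₙ = 7/8 ≠ 0)


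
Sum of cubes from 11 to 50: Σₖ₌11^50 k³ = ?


Σₖ₌11^50 k³ = [50·51/2]² − [10·11/2]²
= 1625625 − 3025 = 1622600

Σk³ = 1622600


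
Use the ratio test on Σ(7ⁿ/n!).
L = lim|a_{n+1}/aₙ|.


aₙ = 7^n/n!
a_{n+1}/aₙ = 7^(n+1)/(n+1)! × n!/7^n
= 7/(n+1)
L = lim(n→∞) 7/(n+1) = 0
L < 1 → series CONVERGES

Converges (ratio test: L = 0 < 1)


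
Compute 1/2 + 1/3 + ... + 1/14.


Σₖ₌2^14 1/k = 1/2 + 1/3 + 1/4 + ... + 1/14
= 811373/360360
≈ 2.2516

Sum = 811373/360360 ≈ 2.2516


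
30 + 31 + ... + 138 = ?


Σₖ₌30^138 k = Σₖ₌₁^138 k − Σₖ₌₁^29 k
= 138·139/2 − 29·30/2
= 9591 − 435 = 9156

Σk = 9156


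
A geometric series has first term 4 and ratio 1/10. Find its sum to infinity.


S∞ = a₁/(1-r) = 4/(1 - 1/10)
= 4/(9/10)
= 40/9

S∞ = 40/9


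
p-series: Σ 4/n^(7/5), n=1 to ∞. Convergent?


p-series test: Σ c/n^p converges if p > 1, diverges if p ≤ 1 (constant c > 0 doesn't affect convergence).
p = 7/5
7/5 > 1 → CONVERGES

Converges (p = 7/5 > 1)


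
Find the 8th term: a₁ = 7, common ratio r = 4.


aₙ = a₁·r^(n-1)
= 7×4^7
= 7×16384
= 114688

a_8 = 114688


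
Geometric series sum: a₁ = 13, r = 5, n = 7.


Sₙ = 13×(5^7 - 1)/(5 - 1)
= 13×(78125 - 1)/4
= 13×78124/4
= 253903

S_7 = 253903


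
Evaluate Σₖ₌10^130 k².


Σₖ₌10^130 k² = Σₖ₌₁^130 k² − Σₖ₌₁^9 k²
= 130·131·261/6 − 9·10·19/6
= 740805 − 285 = 740520

Σk² = 740520


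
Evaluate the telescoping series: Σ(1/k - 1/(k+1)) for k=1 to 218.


Telescoping: adjacent terms cancel.
= 1/1 - 1/219
= 1 - 1/219 = 218/219

Sum = 218/219


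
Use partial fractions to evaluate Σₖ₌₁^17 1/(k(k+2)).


1/(k(k+2)) = (1/2)·(1/k - 1/(k+2)) (partial fractions)
Telescoping: Σ = (1/2)·(1 + 1/2 - 1/18 - 1/19) = 119/171

Sum = 119/171


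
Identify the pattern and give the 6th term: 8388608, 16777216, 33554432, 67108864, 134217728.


Pattern: powers of 2: 2ⁿ
Terms: 8388608, 16777216, 33554432, 67108864, 134217728
Next term = 268435456

Next term = 268435456


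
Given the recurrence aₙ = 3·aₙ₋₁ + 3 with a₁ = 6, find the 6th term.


Computing step by step:
a_1 = 6
a_2 = 21
a_3 = 66
a_4 = 201
a_5 = 606
a_6 = 1821


a_6 = 1821


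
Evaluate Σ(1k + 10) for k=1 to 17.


Σ(1k+10) = 1·Σk + 10·n
= 1·153 + 10·17
= 153 + 170 = 323

Σ = 323


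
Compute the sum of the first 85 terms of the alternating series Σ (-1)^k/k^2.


S = -1 + 1/4 - 1/9 + 1/16 - 1/25 + 1/36 - 1/49 + 1/64 ± ...
= -0.8225
(Full series converges to -π²/12 ≈ -0.8225)

S_85 = -0.8225


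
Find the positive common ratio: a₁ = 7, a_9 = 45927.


r^(n-1) = aₙ/a₁
r^8 = 45927/7 = 6561
r = 6561^(1/8)
= ±3; taking r > 0 gives r = 3

r = 3


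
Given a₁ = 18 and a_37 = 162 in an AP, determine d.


d = (aₙ - a₁)/(n-1)
= (162 - 18)/(37-1)
= 144/36 = 4

d = 4


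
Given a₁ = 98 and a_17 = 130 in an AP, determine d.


d = (aₙ - a₁)/(n-1)
= (130 - 98)/(17-1)
= 32/16 = 2

d = 2


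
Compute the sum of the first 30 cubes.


n(n+1)/2 = 30×31/2 = 465
Σk³ = 465² = 216225

Σk³ = 216225


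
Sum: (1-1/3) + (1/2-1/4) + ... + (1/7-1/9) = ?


Telescoping with gap 2: two head and two tail terms survive.
= (1 + 1/2) - (1/8 + 1/9)
= 3/2 - 1/8 - 1/9 = 91/72

Sum = 91/72


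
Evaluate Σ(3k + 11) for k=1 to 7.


Σ(3k+11) = 3·Σk + 11·n
= 3·28 + 11·7
= 84 + 77 = 161

Σ = 161


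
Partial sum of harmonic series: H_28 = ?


H_28 = 1/1 + 1/2 + 1/3 + ... + 1/28
= 315404588903/80313433200
≈ 3.9272

H_28 = 315404588903/80313433200 ≈ 3.9272


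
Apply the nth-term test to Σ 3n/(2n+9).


lim(n→∞) 3n/(2n+9) = 3/2 = 3/2  (divide numerator and denominator by n)
lim aₙ = 3/2 ≠ 0 → series DIVERGES

Diverges (lim aₙ = 3/2 ≠ 0)


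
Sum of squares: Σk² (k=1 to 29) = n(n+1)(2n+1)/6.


n = 29
n(n+1)(2n+1)/6 = 29×30×59/6
= 51330/6 = 8555

Σk² = 8555


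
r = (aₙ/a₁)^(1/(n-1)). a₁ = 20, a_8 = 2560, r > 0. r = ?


r^(n-1) = aₙ/a₁
r^7 = 2560/20 = 128
r = 128^(1/7)
= 2

r = 2


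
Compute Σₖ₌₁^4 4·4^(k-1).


Sₙ = 4×(4^4 - 1)/(4 - 1)
= 4×(256 - 1)/3
= 4×255/3
= 340

S_4 = 340


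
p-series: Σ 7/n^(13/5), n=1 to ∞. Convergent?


p-series test: Σ c/n^p converges if p > 1, diverges if p ≤ 1 (constant c > 0 doesn't affect convergence).
p = 13/5
13/5 > 1 → CONVERGES

Converges (p = 13/5 > 1)


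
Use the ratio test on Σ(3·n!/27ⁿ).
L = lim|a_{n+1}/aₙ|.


aₙ = 3·n!/27^n
a_{n+1}/aₙ = (n+1)!/27^(n+1) × 27^n/n!  (constant 3 cancels)
= (n+1)/27
L = lim(n→∞) (n+1)/27 = ∞
L > 1 → series DIVERGES

Diverges (ratio test: L = ∞ > 1)


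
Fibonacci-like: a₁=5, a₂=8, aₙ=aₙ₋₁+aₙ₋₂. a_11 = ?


Computing iteratively: 5, 8, 13, 21, 34, 55, 89, 144, 233, 377, 610
a_11 = 610

a_11 = 610


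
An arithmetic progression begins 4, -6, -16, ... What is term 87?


aₙ = a₁ + (n-1)d
= 4 + (87-1)×-10
= 4 - 860
= -856

a_87 = -856


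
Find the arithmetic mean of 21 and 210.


AM = (21 + 210)/2 = 231/2 = 115.5

AM = 115.5


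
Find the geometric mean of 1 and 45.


GM = √(1×45) = √45 = 6.7082

GM = 6.7082


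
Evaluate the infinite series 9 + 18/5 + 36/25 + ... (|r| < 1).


S∞ = a₁/(1-r) = 9/(1 - 2/5)
= 9/(3/5)
= 15

S∞ = 15


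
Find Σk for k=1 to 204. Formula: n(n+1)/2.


n(n+1)/2 = 204×205/2 = 41820/2 = 20910

Σk = 20910


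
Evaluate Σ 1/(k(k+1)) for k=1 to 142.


1/(k(k+1)) = 1/k - 1/(k+1) (partial fractions)
Telescoping: Σ = 1 - 1/143 = 142/143

Sum = 142/143


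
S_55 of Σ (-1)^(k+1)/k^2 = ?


S = 1 - 1/4 + 1/9 - 1/16 + 1/25 - 1/36 + 1/49 - 1/64 ± ...
= 0.8226
(Full series converges to +π²/12 ≈ +0.8225)

S_55 = 0.8226


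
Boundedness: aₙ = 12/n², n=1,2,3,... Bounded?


a₁ = 12, a₂ = 12/4, a₃ = 12/9, ...
0 < aₙ ≤ 12 for all n ≥ 1
The sequence IS bounded

Bounded (0 < aₙ ≤ 12)


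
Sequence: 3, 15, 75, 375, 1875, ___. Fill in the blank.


Pattern: geometric (r=5)
Terms: 3, 15, 75, 375, 1875
Next term = 9375

Next term = 9375


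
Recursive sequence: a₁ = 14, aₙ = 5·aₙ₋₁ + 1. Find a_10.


Computing step by step:
a_1 = 14
a_2 = 71
a_3 = 356
a_4 = 1781
a_5 = 8906
a_6 = 44531
a_7 = 222656
a_8 = 1113281
a_9 = 5566406
a_10 = 27832031


a_10 = 27832031


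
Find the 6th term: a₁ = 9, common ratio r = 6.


aₙ = a₁·r^(n-1)
= 9×6^5
= 9×7776
= 69984

a_6 = 69984


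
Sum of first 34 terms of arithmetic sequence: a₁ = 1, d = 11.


aₙ = 1 + (34-1)×11 = 364
Sₙ = n(a₁+aₙ)/2 = 34×(1+364)/2
= 34×365/2 = 6205

S_34 = 6205


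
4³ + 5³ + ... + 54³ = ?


Σₖ₌4^54 k³ = [54·55/2]² − [3·4/2]²
= 2205225 − 36 = 2205189

Σk³ = 2205189


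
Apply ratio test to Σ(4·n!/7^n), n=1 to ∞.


aₙ = 4·n!/7^n
a_{n+1}/aₙ = (n+1)!/7^(n+1) × 7^n/n!  (constant 4 cancels)
= (n+1)/7
L = lim(n→∞) (n+1)/7 = ∞
L > 1 → series DIVERGES

Diverges (ratio test: L = ∞ > 1)


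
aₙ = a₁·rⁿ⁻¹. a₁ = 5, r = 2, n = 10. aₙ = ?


aₙ = a₁·r^(n-1)
= 5×2^9
= 5×512
= 2560

a_10 = 2560


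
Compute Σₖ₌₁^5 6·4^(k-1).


Sₙ = 6×(4^5 - 1)/(4 - 1)
= 6×(1024 - 1)/3
= 6×1023/3
= 2046

S_5 = 2046


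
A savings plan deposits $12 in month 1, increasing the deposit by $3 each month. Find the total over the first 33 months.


aₙ = 12 + (33-1)×3 = 108
Sₙ = n(a₁+aₙ)/2 = 33×(12+108)/2
= 33×120/2 = 1980

S_33 = 1980


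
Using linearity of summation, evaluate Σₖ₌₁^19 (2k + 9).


Σ(2k+9) = 2·Σk + 9·n
= 2·190 + 9·19
= 380 + 171 = 551

Σ = 551


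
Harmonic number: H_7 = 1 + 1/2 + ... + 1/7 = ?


H_7 = 1/1 + 1/2 + 1/3 + 1/4 + 1/5 + 1/6 + 1/7
= 363/140
≈ 2.5929

H_7 = 363/140 ≈ 2.5929


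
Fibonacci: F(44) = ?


Fibonacci sequence: 1, 1, 2, 3, 5, 8, 13, 21, 34, 55, 89, ...
F(44) = 701408733

F(44) = 701408733


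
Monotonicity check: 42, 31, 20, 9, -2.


Differences: -11, -11, -11, -11
All differences < 0 → strictly DECREASING

Monotonically decreasing


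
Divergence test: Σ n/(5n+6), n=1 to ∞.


lim(n→∞) n/(5n+6) = 1/5 = 1/5  (divide numerator and denominator by n)
lim aₙ = 1/5 ≠ 0 → series DIVERGES

Diverges (lim aₙ = 1/5 ≠ 0)


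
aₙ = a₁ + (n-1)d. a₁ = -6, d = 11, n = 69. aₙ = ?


aₙ = a₁ + (n-1)d
= -6 + (69-1)×11
= -6 + 748
= 742

a_69 = 742


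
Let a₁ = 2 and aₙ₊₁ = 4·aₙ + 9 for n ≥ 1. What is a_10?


Computing step by step:
a_1 = 2
a_2 = 17
a_3 = 77
a_4 = 317
a_5 = 1277
a_6 = 5117
a_7 = 20477
a_8 = 81917
a_9 = 327677
a_10 = 1310717


a_10 = 1310717


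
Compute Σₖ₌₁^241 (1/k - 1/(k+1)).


Telescoping: adjacent terms cancel.
= 1/1 - 1/242
= 1 - 1/242 = 241/242

Sum = 241/242


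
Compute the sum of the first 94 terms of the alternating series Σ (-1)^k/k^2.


S = -1 + 1/4 - 1/9 + 1/16 - 1/25 + 1/36 - 1/49 + 1/64 ± ...
= -0.8224
(Full series converges to -π²/12 ≈ -0.8225)

S_94 = -0.8224


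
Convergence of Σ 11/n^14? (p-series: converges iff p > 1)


p-series test: Σ c/n^p converges if p > 1, diverges if p ≤ 1 (constant c > 0 doesn't affect convergence).
p = 14
14 > 1 → CONVERGES

Converges (p = 14 > 1)


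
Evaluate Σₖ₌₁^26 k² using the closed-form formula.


n = 26
n(n+1)(2n+1)/6 = 26×27×53/6
= 37206/6 = 6201

Σk² = 6201


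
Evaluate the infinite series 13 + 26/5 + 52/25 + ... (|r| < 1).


S∞ = a₁/(1-r) = 13/(1 - 2/5)
= 13/(3/5)
= 65/3

S∞ = 65/3


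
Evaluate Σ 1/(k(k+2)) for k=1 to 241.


1/(k(k+2)) = (1/2)·(1/k - 1/(k+2)) (partial fractions)
Telescoping: Σ = (1/2)·(1 + 1/2 - 1/242 - 1/243) = 21931/29403

Sum = 21931/29403


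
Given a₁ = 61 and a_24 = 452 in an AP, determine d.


d = (aₙ - a₁)/(n-1)
= (452 - 61)/(24-1)
= 391/23 = 17

d = 17


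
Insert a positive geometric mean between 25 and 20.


GM = √(25×20) = √500 = 22.3607

GM = 22.3607


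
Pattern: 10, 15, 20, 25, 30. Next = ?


Pattern: arithmetic (d=5)
Terms: 10, 15, 20, 25, 30
Next term = 35

Next term = 35


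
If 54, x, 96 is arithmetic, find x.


AM = (54 + 96)/2 = 150/2 = 75

AM = 75


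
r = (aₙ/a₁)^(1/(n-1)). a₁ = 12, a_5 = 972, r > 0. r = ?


r^(n-1) = aₙ/a₁
r^4 = 972/12 = 81
r = 81^(1/4)
= ±3; taking r > 0 gives r = 3

r = 3


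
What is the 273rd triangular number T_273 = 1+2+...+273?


n(n+1)/2 = 273×274/2 = 74802/2 = 37401

Σk = 37401


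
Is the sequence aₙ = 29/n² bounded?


a₁ = 29, a₂ = 29/4, a₃ = 29/9, ...
0 < aₙ ≤ 29 for all n ≥ 1
The sequence IS bounded

Bounded (0 < aₙ ≤ 29)


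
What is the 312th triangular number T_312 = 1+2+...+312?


n(n+1)/2 = 312×313/2 = 97656/2 = 48828

Σk = 48828


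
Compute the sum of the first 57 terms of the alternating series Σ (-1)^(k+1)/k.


S = 1 - 1/2 + 1/3 - 1/4 + 1/5 - 1/6 + 1/7 - 1/8 ± ...
= 0.7018
(Full series converges to +ln(2) ≈ +0.6931)

S_57 = 0.7018


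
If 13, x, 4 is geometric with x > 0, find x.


GM = √(13×4) = √52 = 7.2111

GM = 7.2111


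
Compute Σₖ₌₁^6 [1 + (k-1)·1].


aₙ = 1 + (6-1)×1 = 6
Sₙ = n(a₁+aₙ)/2 = 6×(1+6)/2
= 6×7/2 = 21

S_6 = 21


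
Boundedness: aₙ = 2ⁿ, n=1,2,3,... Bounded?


aₙ = 2ⁿ → as n→∞, aₙ→∞ (since base 2 > 1)
No finite upper bound exists
The sequence is UNBOUNDED

Unbounded (aₙ → ∞ as n → ∞)


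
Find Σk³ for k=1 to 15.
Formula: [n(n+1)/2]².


n(n+1)/2 = 15×16/2 = 120
Σk³ = 120² = 14400

Σk³ = 14400


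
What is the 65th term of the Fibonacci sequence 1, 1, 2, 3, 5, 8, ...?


Fibonacci sequence: 1, 1, 2, 3, 5, 8, 13, 21, 34, 55, 89, ...
F(65) = 17167680177565

F(65) = 17167680177565


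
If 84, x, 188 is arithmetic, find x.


AM = (84 + 188)/2 = 272/2 = 136

AM = 136


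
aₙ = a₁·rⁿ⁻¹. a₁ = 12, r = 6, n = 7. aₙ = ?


aₙ = a₁·r^(n-1)
= 12×6^6
= 12×46656
= 559872

a_7 = 559872


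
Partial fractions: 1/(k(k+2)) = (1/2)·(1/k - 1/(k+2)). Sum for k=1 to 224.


1/(k(k+2)) = (1/2)·(1/k - 1/(k+2)) (partial fractions)
Telescoping: Σ = (1/2)·(1 + 1/2 - 1/225 - 1/226) = 18956/25425

Sum = 18956/25425


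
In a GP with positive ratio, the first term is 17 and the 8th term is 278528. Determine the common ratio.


r^(n-1) = aₙ/a₁
r^7 = 278528/17 = 16384
r = 16384^(1/7)
= 4

r = 4


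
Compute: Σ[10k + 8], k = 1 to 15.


Σ(10k+8) = 10·Σk + 8·n
= 10·120 + 8·15
= 1200 + 120 = 1320

Σ = 1320


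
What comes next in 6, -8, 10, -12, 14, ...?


Pattern: alternating sign, magnitude arithmetic (d=2)
Terms: 6, -8, 10, -12, 14
Next term = -16

Next term = -16


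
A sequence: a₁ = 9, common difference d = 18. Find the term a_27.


aₙ = a₁ + (n-1)d
= 9 + (27-1)×18
= 9 + 468
= 477

a_27 = 477


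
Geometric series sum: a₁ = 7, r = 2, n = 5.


Sₙ = 7×(2^5 - 1)/(2 - 1)
= 7×(32 - 1)/1
= 7×31/1
= 217

S_5 = 217


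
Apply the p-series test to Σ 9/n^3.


p-series test: Σ c/n^p converges if p > 1, diverges if p ≤ 1 (constant c > 0 doesn't affect convergence).
p = 3
3 > 1 → CONVERGES

Converges (p = 3 > 1)


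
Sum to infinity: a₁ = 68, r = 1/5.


S∞ = a₁/(1-r) = 68/(1 - 1/5)
= 68/(4/5)
= 85

S∞ = 85


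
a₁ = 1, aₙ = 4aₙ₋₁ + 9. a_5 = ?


Computing step by step:
a_1 = 1
a_2 = 13
a_3 = 61
a_4 = 253
a_5 = 1021


a_5 = 1021


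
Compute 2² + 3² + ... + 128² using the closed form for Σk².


Σₖ₌2^128 k² = Σₖ₌₁^128 k² − Σₖ₌₁^1 k²
= 128·129·257/6 − 1·2·3/6
= 707264 − 1 = 707263

Σk² = 707263


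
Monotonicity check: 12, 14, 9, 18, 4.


Differences: 2, -5, 9, -14
Difference at position 1 is +2 (> 0) but position 2 is -5 (< 0) — sequence both rises and falls
→ NOT monotonic

Not monotonic


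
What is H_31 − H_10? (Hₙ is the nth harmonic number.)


Σₖ₌11^31 1/k = 1/11 + 1/12 + 1/13 + ... + 1/31
= 79297546204567/72201776446800
≈ 1.0983

Sum = 79297546204567/72201776446800 ≈ 1.0983


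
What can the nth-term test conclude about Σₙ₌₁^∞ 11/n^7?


lim(n→∞) 11/n^7 = 0
lim aₙ = 0 → nth-term test is INCONCLUSIVE
(Need other tests; this is actually a convergent p-series with p=7 > 1)

Inconclusive (lim aₙ = 0; need another test)


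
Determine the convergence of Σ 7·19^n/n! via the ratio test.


aₙ = 7·19^n/n!
a_{n+1}/aₙ = 19^(n+1)/(n+1)! × n!/19^n  (constant 7 cancels)
= 19/(n+1)
L = lim(n→∞) 19/(n+1) = 0
L < 1 → series CONVERGES

Converges (ratio test: L = 0 < 1)


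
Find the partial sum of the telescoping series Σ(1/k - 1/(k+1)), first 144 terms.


Telescoping: adjacent terms cancel.
= 1/1 - 1/145
= 1 - 1/145 = 144/145

Sum = 144/145


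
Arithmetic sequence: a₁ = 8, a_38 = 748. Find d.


d = (aₙ - a₁)/(n-1)
= (748 - 8)/(38-1)
= 740/37 = 20

d = 20


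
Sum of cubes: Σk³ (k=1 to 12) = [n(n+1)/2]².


n(n+1)/2 = 12×13/2 = 78
Σk³ = 78² = 6084

Σk³ = 6084


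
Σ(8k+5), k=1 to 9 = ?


Σ(8k+5) = 8·Σk + 5·n
= 8·45 + 5·9
= 360 + 45 = 405

Σ = 405


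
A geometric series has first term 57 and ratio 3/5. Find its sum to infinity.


S∞ = a₁/(1-r) = 57/(1 - 3/5)
= 57/(2/5)
= 285/2

S∞ = 285/2


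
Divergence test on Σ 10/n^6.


lim(n→∞) 10/n^6 = 0
lim aₙ = 0 → nth-term test is INCONCLUSIVE
(Need other tests; this is actually a convergent p-series with p=6 > 1)

Inconclusive (lim aₙ = 0; need another test)


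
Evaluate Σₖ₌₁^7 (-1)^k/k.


S = -1 + 1/2 - 1/3 + 1/4 - 1/5 + 1/6 - 1/7
= -0.7595
(Full series converges to -ln(2) ≈ -0.6931)

S_7 = -0.7595


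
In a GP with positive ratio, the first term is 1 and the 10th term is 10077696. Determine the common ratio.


r^(n-1) = aₙ/a₁
r^9 = 10077696/1 = 10077696
r = 10077696^(1/9)
= 6

r = 6


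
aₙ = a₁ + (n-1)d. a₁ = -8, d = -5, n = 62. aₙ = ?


aₙ = a₁ + (n-1)d
= -8 + (62-1)×-5
= -8 - 305
= -313

a_62 = -313


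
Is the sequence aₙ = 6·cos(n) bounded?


For all n, -1 ≤ cos(n) ≤ 1, so -6 ≤ 6·cos(n) ≤ 6
Lower bound: -6, Upper bound: 6
The sequence IS bounded

Bounded (-6 ≤ aₙ ≤ 6)


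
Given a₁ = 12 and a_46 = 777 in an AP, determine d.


d = (aₙ - a₁)/(n-1)
= (777 - 12)/(46-1)
= 765/45 = 17

d = 17


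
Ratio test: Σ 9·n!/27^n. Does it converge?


aₙ = 9·n!/27^n
a_{n+1}/aₙ = (n+1)!/27^(n+1) × 27^n/n!  (constant 9 cancels)
= (n+1)/27
L = lim(n→∞) (n+1)/27 = ∞
L > 1 → series DIVERGES

Diverges (ratio test: L = ∞ > 1)


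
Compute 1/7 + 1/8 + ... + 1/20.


Σₖ₌7^20 1/k = 1/7 + 1/8 + 1/9 + ... + 1/20
= 89061751/77597520
≈ 1.1477

Sum = 89061751/77597520 ≈ 1.1477


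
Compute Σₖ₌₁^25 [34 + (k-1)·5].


aₙ = 34 + (25-1)×5 = 154
Sₙ = n(a₁+aₙ)/2 = 25×(34+154)/2
= 25×188/2 = 2350

S_25 = 2350


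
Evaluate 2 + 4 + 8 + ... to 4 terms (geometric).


Sₙ = 2×(2^4 - 1)/(2 - 1)
= 2×(16 - 1)/1
= 2×15/1
= 30

S_4 = 30


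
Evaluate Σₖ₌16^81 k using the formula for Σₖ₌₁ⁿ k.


Σₖ₌16^81 k = Σₖ₌₁^81 k − Σₖ₌₁^15 k
= 81·82/2 − 15·16/2
= 3321 − 120 = 3201

Σk = 3201


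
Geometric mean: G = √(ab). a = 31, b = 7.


GM = √(31×7) = √217 = 14.7309

GM = 14.7309


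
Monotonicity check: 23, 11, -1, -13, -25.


Differences: -12, -12, -12, -12
All differences < 0 → strictly DECREASING

Monotonically decreasing


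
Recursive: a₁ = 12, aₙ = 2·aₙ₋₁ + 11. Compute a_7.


Computing step by step:
a_1 = 12
a_2 = 35
a_3 = 81
a_4 = 173
a_5 = 357
a_6 = 725
a_7 = 1461


a_7 = 1461


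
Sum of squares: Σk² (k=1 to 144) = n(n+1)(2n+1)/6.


n = 144
n(n+1)(2n+1)/6 = 144×145×289/6
= 6034320/6 = 1005720

Σk² = 1005720


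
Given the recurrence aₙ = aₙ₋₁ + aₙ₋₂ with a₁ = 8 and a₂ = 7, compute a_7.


Computing iteratively: 8, 7, 15, 22, 37, 59, 96
a_7 = 96

a_7 = 96


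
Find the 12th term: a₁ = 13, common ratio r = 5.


aₙ = a₁·r^(n-1)
= 13×5^11
= 13×48828125
= 634765625

a_12 = 634765625


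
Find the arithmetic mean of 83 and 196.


AM = (83 + 196)/2 = 279/2 = 139.5

AM = 139.5


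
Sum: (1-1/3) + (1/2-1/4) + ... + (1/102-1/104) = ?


Telescoping with gap 2: two head and two tail terms survive.
= (1 + 1/2) - (1/103 + 1/104)
= 3/2 - 1/103 - 1/104 = 15861/10712

Sum = 15861/10712


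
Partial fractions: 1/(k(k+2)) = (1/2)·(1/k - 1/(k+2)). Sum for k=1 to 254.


1/(k(k+2)) = (1/2)·(1/k - 1/(k+2)) (partial fractions)
Telescoping: Σ = (1/2)·(1 + 1/2 - 1/255 - 1/256) = 97409/130560

Sum = 97409/130560


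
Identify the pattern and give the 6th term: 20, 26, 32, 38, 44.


Pattern: arithmetic (d=6)
Terms: 20, 26, 32, 38, 44
Next term = 50

Next term = 50


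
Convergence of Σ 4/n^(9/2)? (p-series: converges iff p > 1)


p-series test: Σ c/n^p converges if p > 1, diverges if p ≤ 1 (constant c > 0 doesn't affect convergence).
p = 9/2
9/2 > 1 → CONVERGES

Converges (p = 9/2 > 1)


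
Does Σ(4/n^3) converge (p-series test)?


p-series test: Σ c/n^p converges if p > 1, diverges if p ≤ 1 (constant c > 0 doesn't affect convergence).
p = 3
3 > 1 → CONVERGES

Converges (p = 3 > 1)


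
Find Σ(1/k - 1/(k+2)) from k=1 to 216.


Telescoping with gap 2: two head and two tail terms survive.
= (1 + 1/2) - (1/217 + 1/218)
= 3/2 - 1/217 - 1/218 = 35262/23653

Sum = 35262/23653


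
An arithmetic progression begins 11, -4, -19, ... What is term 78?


aₙ = a₁ + (n-1)d
= 11 + (78-1)×-15
= 11 - 1155
= -1144

a_78 = -1144


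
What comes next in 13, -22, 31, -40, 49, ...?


Pattern: alternating sign, magnitude arithmetic (d=9)
Terms: 13, -22, 31, -40, 49
Next term = -58

Next term = -58


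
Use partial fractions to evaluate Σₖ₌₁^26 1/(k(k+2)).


1/(k(k+2)) = (1/2)·(1/k - 1/(k+2)) (partial fractions)
Telescoping: Σ = (1/2)·(1 + 1/2 - 1/27 - 1/28) = 1079/1512

Sum = 1079/1512


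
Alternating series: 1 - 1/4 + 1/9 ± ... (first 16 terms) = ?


S = 1 - 1/4 + 1/9 - 1/16 + 1/25 - 1/36 + 1/49 - 1/64 ± ...
= 0.8206
(Full series converges to +π²/12 ≈ +0.8225)

S_16 = 0.8206


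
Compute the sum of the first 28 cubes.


n(n+1)/2 = 28×29/2 = 406
Σk³ = 406² = 164836

Σk³ = 164836


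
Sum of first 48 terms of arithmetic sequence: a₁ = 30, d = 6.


aₙ = 30 + (48-1)×6 = 312
Sₙ = n(a₁+aₙ)/2 = 48×(30+312)/2
= 48×342/2 = 8208

S_48 = 8208


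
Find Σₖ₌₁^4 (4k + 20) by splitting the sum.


Σ(4k+20) = 4·Σk + 20·n
= 4·10 + 20·4
= 40 + 80 = 120

Σ = 120


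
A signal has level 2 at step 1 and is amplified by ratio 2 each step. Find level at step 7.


aₙ = a₁·r^(n-1)
= 2×2^6
= 2×64
= 128

a_7 = 128


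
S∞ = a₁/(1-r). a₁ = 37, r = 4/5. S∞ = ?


S∞ = a₁/(1-r) = 37/(1 - 4/5)
= 37/(1/5)
= 185

S∞ = 185


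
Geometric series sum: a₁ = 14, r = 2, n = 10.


Sₙ = 14×(2^10 - 1)/(2 - 1)
= 14×(1024 - 1)/1
= 14×1023/1
= 14322

S_10 = 14322


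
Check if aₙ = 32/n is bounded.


a₁ = 32, a₂ = 32/2, a₃ = 32/3, ...
0 < aₙ ≤ 32 for all n ≥ 1
Lower bound: 0, Upper bound: 32
The sequence IS bounded

Bounded (0 < aₙ ≤ 32)


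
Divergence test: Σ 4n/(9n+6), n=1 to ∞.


lim(n→∞) 4n/(9n+6) = 4/9 = 4/9  (divide numerator and denominator by n)
lim aₙ = 4/9 ≠ 0 → series DIVERGES

Diverges (lim aₙ = 4/9 ≠ 0)


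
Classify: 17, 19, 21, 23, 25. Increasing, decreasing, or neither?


Differences: 2, 2, 2, 2
All differences > 0 → strictly INCREASING

Monotonically increasing


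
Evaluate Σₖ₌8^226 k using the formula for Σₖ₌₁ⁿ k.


Σₖ₌8^226 k = Σₖ₌₁^226 k − Σₖ₌₁^7 k
= 226·227/2 − 7·8/2
= 25651 − 28 = 25623

Σk = 25623


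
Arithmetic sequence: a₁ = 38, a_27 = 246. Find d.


d = (aₙ - a₁)/(n-1)
= (246 - 38)/(27-1)
= 208/26 = 8

d = 8


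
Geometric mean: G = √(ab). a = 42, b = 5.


GM = √(42×5) = √210 = 14.4914

GM = 14.4914


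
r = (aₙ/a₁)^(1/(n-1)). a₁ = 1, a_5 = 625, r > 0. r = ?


r^(n-1) = aₙ/a₁
r^4 = 625/1 = 625
r = 625^(1/4)
= ±5; taking r > 0 gives r = 5

r = 5


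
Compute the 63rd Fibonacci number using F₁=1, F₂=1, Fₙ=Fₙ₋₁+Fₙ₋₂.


Fibonacci sequence: 1, 1, 2, 3, 5, 8, 13, 21, 34, 55, 89, ...
F(63) = 6557470319842

F(63) = 6557470319842


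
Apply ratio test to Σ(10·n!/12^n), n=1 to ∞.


aₙ = 10·n!/12^n
a_{n+1}/aₙ = (n+1)!/12^(n+1) × 12^n/n!  (constant 10 cancels)
= (n+1)/12
L = lim(n→∞) (n+1)/12 = ∞
L > 1 → series DIVERGES

Diverges (ratio test: L = ∞ > 1)


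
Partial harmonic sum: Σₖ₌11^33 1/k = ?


Σₖ₌11^33 1/k = 1/11 + 1/12 + 1/13 + ... + 1/33
= 15225778970569/13127595717600
≈ 1.1598

Sum = 15225778970569/13127595717600 ≈ 1.1598


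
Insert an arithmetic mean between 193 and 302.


AM = (193 + 302)/2 = 495/2 = 247.5

AM = 247.5


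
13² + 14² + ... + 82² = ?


Σₖ₌13^82 k² = Σₖ₌₁^82 k² − Σₖ₌₁^12 k²
= 82·83·165/6 − 12·13·25/6
= 187165 − 650 = 186515

Σk² = 186515


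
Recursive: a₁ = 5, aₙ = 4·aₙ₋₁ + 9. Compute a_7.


Computing step by step:
a_1 = 5
a_2 = 29
a_3 = 125
a_4 = 509
a_5 = 2045
a_6 = 8189
a_7 = 32765


a_7 = 32765


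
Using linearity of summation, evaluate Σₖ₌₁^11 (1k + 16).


Σ(1k+16) = 1·Σk + 16·n
= 1·66 + 16·11
= 66 + 176 = 242

Σ = 242


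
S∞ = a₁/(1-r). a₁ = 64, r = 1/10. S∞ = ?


S∞ = a₁/(1-r) = 64/(1 - 1/10)
= 64/(9/10)
= 640/9

S∞ = 640/9


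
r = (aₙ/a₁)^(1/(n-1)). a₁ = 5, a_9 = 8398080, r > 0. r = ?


r^(n-1) = aₙ/a₁
r^8 = 8398080/5 = 1679616
r = 1679616^(1/8)
= ±6; taking r > 0 gives r = 6

r = 6


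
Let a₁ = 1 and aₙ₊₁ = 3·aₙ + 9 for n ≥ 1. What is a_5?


Computing step by step:
a_1 = 1
a_2 = 12
a_3 = 45
a_4 = 144
a_5 = 441


a_5 = 441


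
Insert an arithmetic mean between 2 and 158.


AM = (2 + 158)/2 = 160/2 = 80

AM = 80


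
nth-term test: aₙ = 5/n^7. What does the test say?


lim(n→∞) 5/n^7 = 0
lim aₙ = 0 → nth-term test is INCONCLUSIVE
(Need other tests; this is actually a convergent p-series with p=7 > 1)

Inconclusive (lim aₙ = 0; need another test)


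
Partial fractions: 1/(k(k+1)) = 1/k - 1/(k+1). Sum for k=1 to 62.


1/(k(k+1)) = 1/k - 1/(k+1) (partial fractions)
Telescoping: Σ = 1 - 1/63 = 62/63

Sum = 62/63


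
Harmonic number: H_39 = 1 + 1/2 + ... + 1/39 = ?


H_39 = 1/1 + 1/2 + 1/3 + ... + 1/39
= 2066035355155033/485721041551200
≈ 4.2535

H_39 = 2066035355155033/485721041551200 ≈ 4.2535


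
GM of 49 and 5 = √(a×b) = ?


GM = √(49×5) = √245 = 15.6525

GM = 15.6525


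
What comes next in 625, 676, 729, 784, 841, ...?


Pattern: perfect squares: n²
Terms: 625, 676, 729, 784, 841
Next term = 900

Next term = 900


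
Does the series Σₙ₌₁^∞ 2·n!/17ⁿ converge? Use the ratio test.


aₙ = 2·n!/17^n
a_{n+1}/aₙ = (n+1)!/17^(n+1) × 17^n/n!  (constant 2 cancels)
= (n+1)/17
L = lim(n→∞) (n+1)/17 = ∞
L > 1 → series DIVERGES

Diverges (ratio test: L = ∞ > 1)


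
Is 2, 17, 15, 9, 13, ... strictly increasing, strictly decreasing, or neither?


Differences: 15, -2, -6, 4
Difference at position 1 is +15 (> 0) but position 2 is -2 (< 0) — sequence both rises and falls
→ NOT monotonic

Not monotonic


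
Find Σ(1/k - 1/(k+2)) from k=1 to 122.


Telescoping with gap 2: two head and two tail terms survive.
= (1 + 1/2) - (1/123 + 1/124)
= 3/2 - 1/123 - 1/124 = 22631/15252

Sum = 22631/15252


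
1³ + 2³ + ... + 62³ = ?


n(n+1)/2 = 62×63/2 = 1953
Σk³ = 1953² = 3814209

Σk³ = 3814209


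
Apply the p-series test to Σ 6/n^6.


p-series test: Σ c/n^p converges if p > 1, diverges if p ≤ 1 (constant c > 0 doesn't affect convergence).
p = 6
6 > 1 → CONVERGES

Converges (p = 6 > 1)


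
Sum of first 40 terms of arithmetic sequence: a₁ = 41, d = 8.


aₙ = 41 + (40-1)×8 = 353
Sₙ = n(a₁+aₙ)/2 = 40×(41+353)/2
= 40×394/2 = 7880

S_40 = 7880


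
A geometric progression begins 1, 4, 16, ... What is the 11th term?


aₙ = a₁·r^(n-1)
= 1×4^10
= 1×1048576
= 1048576

a_11 = 1048576


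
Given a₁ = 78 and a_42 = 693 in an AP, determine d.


d = (aₙ - a₁)/(n-1)
= (693 - 78)/(42-1)
= 615/41 = 15

d = 15


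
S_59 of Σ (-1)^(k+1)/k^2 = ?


S = 1 - 1/4 + 1/9 - 1/16 + 1/25 - 1/36 + 1/49 - 1/64 ± ...
= 0.8226
(Full series converges to +π²/12 ≈ +0.8225)

S_59 = 0.8226


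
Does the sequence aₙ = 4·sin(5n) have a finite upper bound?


For all n, -1 ≤ sin(5n) ≤ 1, so -4 ≤ 4·sin(5n) ≤ 4
Lower bound: -4, Upper bound: 4
The sequence IS bounded

Bounded (-4 ≤ aₙ ≤ 4)


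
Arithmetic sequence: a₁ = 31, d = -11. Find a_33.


aₙ = a₁ + (n-1)d
= 31 + (33-1)×-11
= 31 - 352
= -321

a_33 = -321


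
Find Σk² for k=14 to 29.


Σₖ₌14^29 k² = Σₖ₌₁^29 k² − Σₖ₌₁^13 k²
= 29·30·59/6 − 13·14·27/6
= 8555 − 819 = 7736

Σk² = 7736


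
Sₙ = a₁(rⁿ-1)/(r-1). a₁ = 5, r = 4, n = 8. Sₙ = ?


Sₙ = 5×(4^8 - 1)/(4 - 1)
= 5×(65536 - 1)/3
= 5×65535/3
= 109225

S_8 = 109225


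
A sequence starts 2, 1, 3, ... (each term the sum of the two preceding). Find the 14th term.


Computing iteratively: 2, 1, 3, 4, 7, 11, 18, 29, 47, 76, 123, 199, ...
a_14 = 521

a_14 = 521


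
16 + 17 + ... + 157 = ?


Σₖ₌16^157 k = Σₖ₌₁^157 k − Σₖ₌₁^15 k
= 157·158/2 − 15·16/2
= 12403 − 120 = 12283

Σk = 12283


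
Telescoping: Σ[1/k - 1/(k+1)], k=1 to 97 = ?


Telescoping: adjacent terms cancel.
= 1/1 - 1/98
= 1 - 1/98 = 97/98

Sum = 97/98


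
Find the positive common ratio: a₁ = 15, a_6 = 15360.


r^(n-1) = aₙ/a₁
r^5 = 15360/15 = 1024
r = 1024^(1/5)
= 4

r = 4


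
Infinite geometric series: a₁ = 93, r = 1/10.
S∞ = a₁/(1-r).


S∞ = a₁/(1-r) = 93/(1 - 1/10)
= 93/(9/10)
= 310/3

S∞ = 310/3


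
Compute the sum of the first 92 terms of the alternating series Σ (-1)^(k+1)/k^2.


S = 1 - 1/4 + 1/9 - 1/16 + 1/25 - 1/36 + 1/49 - 1/64 ± ...
= 0.8224
(Full series converges to +π²/12 ≈ +0.8225)

S_92 = 0.8224


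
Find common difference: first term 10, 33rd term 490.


d = (aₙ - a₁)/(n-1)
= (490 - 10)/(33-1)
= 480/32 = 15

d = 15


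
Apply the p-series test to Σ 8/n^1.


p-series test: Σ c/n^p converges if p > 1, diverges if p ≤ 1 (constant c > 0 doesn't affect convergence).
p = 1
1 ≤ 1 → DIVERGES

Diverges (p = 1 ≤ 1)


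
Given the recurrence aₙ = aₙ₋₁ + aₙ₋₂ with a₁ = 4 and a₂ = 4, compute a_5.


Computing iteratively: 4, 4, 8, 12, 20
a_5 = 20

a_5 = 20


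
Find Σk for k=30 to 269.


Σₖ₌30^269 k = Σₖ₌₁^269 k − Σₖ₌₁^29 k
= 269·270/2 − 29·30/2
= 36315 − 435 = 35880

Σk = 35880


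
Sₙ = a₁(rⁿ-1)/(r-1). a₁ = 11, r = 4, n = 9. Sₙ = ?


Sₙ = 11×(4^9 - 1)/(4 - 1)
= 11×(262144 - 1)/3
= 11×262143/3
= 961191

S_9 = 961191


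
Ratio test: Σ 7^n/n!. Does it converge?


aₙ = 7^n/n!
a_{n+1}/aₙ = 7^(n+1)/(n+1)! × n!/7^n
= 7/(n+1)
L = lim(n→∞) 7/(n+1) = 0
L < 1 → series CONVERGES

Converges (ratio test: L = 0 < 1)


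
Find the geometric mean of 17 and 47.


GM = √(17×47) = √799 = 28.2666

GM = 28.2666


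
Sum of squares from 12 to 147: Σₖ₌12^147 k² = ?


Σₖ₌12^147 k² = Σₖ₌₁^147 k² − Σₖ₌₁^11 k²
= 147·148·295/6 − 11·12·23/6
= 1069670 − 506 = 1069164

Σk² = 1069164


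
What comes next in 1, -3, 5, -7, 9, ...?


Pattern: alternating sign, magnitude arithmetic (d=2)
Terms: 1, -3, 5, -7, 9
Next term = -11

Next term = -11


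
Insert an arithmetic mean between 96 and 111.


AM = (96 + 111)/2 = 207/2 = 103.5

AM = 103.5


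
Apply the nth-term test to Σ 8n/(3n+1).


lim(n→∞) 8n/(3n+1) = 8/3 = 8/3  (divide numerator and denominator by n)
lim aₙ = 8/3 ≠ 0 → series DIVERGES

Diverges (lim aₙ = 8/3 ≠ 0)


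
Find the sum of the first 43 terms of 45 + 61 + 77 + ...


aₙ = 45 + (43-1)×16 = 717
Sₙ = n(a₁+aₙ)/2 = 43×(45+717)/2
= 43×762/2 = 16383

S_43 = 16383


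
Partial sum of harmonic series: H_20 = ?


H_20 = 1/1 + 1/2 + 1/3 + ... + 1/20
= 55835135/15519504
≈ 3.5977

H_20 = 55835135/15519504 ≈ 3.5977


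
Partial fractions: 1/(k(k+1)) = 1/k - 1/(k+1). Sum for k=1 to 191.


1/(k(k+1)) = 1/k - 1/(k+1) (partial fractions)
Telescoping: Σ = 1 - 1/192 = 191/192

Sum = 191/192


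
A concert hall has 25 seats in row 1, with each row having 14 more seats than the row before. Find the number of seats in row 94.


aₙ = a₁ + (n-1)d
= 25 + (94-1)×14
= 25 + 1302
= 1327

a_94 = 1327


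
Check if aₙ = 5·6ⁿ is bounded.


aₙ = 5·6ⁿ → as n→∞, aₙ→∞ (since base 6 > 1)
No finite upper bound exists
The sequence is UNBOUNDED

Unbounded (aₙ → ∞ as n → ∞)


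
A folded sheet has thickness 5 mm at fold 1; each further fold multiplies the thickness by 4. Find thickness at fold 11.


aₙ = a₁·r^(n-1)
= 5×4^10
= 5×1048576
= 5242880

a_11 = 5242880


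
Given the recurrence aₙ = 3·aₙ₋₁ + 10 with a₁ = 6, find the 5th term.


Computing step by step:
a_1 = 6
a_2 = 28
a_3 = 94
a_4 = 292
a_5 = 886


a_5 = 886


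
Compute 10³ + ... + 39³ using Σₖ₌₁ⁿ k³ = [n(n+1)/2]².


Σₖ₌10^39 k³ = [39·40/2]² − [9·10/2]²
= 608400 − 2025 = 606375

Σk³ = 606375


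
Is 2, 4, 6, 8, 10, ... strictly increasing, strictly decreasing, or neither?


Differences: 2, 2, 2, 2
All differences > 0 → strictly INCREASING

Monotonically increasing


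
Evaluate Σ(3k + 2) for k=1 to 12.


Σ(3k+2) = 3·Σk + 2·n
= 3·78 + 2·12
= 234 + 24 = 258

Σ = 258


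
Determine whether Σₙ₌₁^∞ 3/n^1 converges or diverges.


p-series test: Σ c/n^p converges if p > 1, diverges if p ≤ 1 (constant c > 0 doesn't affect convergence).
p = 1
1 ≤ 1 → DIVERGES

Diverges (p = 1 ≤ 1)


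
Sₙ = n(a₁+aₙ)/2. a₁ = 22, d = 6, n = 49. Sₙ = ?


aₙ = 22 + (49-1)×6 = 310
Sₙ = n(a₁+aₙ)/2 = 49×(22+310)/2
= 49×332/2 = 8134

S_49 = 8134


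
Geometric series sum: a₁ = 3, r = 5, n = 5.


Sₙ = 3×(5^5 - 1)/(5 - 1)
= 3×(3125 - 1)/4
= 3×3124/4
= 2343

S_5 = 2343


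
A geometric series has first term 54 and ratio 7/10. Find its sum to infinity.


S∞ = a₁/(1-r) = 54/(1 - 7/10)
= 54/(3/10)
= 180

S∞ = 180


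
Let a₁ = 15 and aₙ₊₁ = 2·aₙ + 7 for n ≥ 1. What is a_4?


Computing step by step:
a_1 = 15
a_2 = 37
a_3 = 81
a_4 = 169


a_4 = 169


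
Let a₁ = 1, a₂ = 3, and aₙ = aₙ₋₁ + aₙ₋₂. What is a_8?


Computing iteratively: 1, 3, 4, 7, 11, 18, 29, 47
a_8 = 47

a_8 = 47


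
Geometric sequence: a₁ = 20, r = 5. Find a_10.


aₙ = a₁·r^(n-1)
= 20×5^9
= 20×1953125
= 39062500

a_10 = 39062500


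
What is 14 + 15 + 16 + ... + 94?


Σₖ₌14^94 k = Σₖ₌₁^94 k − Σₖ₌₁^13 k
= 94·95/2 − 13·14/2
= 4465 − 91 = 4374

Σk = 4374


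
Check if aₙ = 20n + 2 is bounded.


aₙ = 20n + 2 → as n→∞, aₙ→∞
No finite upper bound exists
The sequence is UNBOUNDED

Unbounded (aₙ → ∞ as n → ∞)


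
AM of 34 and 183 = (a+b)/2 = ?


AM = (34 + 183)/2 = 217/2 = 108.5

AM = 108.5


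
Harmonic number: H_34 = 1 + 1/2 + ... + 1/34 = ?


H_34 = 1/1 + 1/2 + 1/3 + ... + 1/34
= 54062195834749/13127595717600
≈ 4.1182

H_34 = 54062195834749/13127595717600 ≈ 4.1182


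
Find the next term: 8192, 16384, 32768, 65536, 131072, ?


Pattern: powers of 2: 2ⁿ
Terms: 8192, 16384, 32768, 65536, 131072
Next term = 262144

Next term = 262144


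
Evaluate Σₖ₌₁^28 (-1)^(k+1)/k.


S = 1 - 1/2 + 1/3 - 1/4 + 1/5 - 1/6 + 1/7 - 1/8 ± ...
= 0.6756
(Full series converges to +ln(2) ≈ +0.6931)

S_28 = 0.6756


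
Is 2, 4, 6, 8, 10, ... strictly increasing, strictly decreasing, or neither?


Differences: 2, 2, 2, 2
All differences > 0 → strictly INCREASING

Monotonically increasing


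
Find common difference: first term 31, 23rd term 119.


d = (aₙ - a₁)/(n-1)
= (119 - 31)/(23-1)
= 88/22 = 4

d = 4


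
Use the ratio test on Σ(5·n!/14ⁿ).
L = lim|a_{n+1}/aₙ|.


aₙ = 5·n!/14^n
a_{n+1}/aₙ = (n+1)!/14^(n+1) × 14^n/n!  (constant 5 cancels)
= (n+1)/14
L = lim(n→∞) (n+1)/14 = ∞
L > 1 → series DIVERGES

Diverges (ratio test: L = ∞ > 1)


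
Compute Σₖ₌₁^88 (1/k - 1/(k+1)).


Telescoping: adjacent terms cancel.
= 1/1 - 1/89
= 1 - 1/89 = 88/89

Sum = 88/89


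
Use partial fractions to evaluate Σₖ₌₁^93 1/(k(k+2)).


1/(k(k+2)) = (1/2)·(1/k - 1/(k+2)) (partial fractions)
Telescoping: Σ = (1/2)·(1 + 1/2 - 1/94 - 1/95) = 6603/8930

Sum = 6603/8930


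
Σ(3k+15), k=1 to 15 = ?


Σ(3k+15) = 3·Σk + 15·n
= 3·120 + 15·15
= 360 + 225 = 585

Σ = 585


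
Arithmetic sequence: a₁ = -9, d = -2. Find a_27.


aₙ = a₁ + (n-1)d
= -9 + (27-1)×-2
= -9 - 52
= -61

a_27 = -61


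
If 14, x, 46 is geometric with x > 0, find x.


GM = √(14×46) = √644 = 25.3772

GM = 25.3772
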